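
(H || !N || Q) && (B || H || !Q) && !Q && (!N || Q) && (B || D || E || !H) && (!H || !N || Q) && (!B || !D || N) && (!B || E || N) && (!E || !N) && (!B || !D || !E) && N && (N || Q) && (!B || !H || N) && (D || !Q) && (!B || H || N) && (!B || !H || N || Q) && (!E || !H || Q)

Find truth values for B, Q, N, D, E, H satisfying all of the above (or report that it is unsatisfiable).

Unsatisfiable — no assignment works.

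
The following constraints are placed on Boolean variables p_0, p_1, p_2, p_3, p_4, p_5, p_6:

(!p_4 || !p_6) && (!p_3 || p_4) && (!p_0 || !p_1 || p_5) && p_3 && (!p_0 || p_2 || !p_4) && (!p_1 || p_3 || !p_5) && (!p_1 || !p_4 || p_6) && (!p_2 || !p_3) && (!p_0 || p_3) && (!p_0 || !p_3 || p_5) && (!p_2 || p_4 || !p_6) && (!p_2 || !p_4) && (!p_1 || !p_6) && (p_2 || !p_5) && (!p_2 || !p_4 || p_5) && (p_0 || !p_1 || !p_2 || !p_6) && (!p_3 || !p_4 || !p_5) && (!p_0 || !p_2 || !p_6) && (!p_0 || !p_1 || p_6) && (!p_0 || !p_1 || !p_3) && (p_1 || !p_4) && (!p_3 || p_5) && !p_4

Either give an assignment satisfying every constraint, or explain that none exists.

Case p_3 = True:
  (!p_3 || p_4) forces p_4 = True.
  Clause (!p_4) is falsified — contradiction.
Case p_3 = False:
  Clause (p_3) is falsified — contradiction.
Both cases fail, so the formula is unsatisfiable.

UNSATISFIABLE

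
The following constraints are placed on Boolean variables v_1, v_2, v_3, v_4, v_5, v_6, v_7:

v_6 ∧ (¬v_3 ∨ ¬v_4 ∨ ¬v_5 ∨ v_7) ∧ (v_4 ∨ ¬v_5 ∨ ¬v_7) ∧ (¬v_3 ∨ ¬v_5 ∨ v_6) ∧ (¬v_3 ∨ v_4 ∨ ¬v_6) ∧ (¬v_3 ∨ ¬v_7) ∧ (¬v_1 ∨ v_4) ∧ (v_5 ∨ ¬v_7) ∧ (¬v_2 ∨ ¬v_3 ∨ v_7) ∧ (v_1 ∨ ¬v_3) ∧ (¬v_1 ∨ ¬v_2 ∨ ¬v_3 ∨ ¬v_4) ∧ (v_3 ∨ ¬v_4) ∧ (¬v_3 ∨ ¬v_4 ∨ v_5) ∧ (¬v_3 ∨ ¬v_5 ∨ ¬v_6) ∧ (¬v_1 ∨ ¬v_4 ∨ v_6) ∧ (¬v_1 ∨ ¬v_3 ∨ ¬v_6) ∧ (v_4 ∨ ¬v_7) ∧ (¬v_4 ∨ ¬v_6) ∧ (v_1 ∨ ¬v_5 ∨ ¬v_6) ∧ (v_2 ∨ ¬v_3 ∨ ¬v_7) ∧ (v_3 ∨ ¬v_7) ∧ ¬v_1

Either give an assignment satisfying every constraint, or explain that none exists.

Unit clause (v_6) forces v_6 = True.
In (¬v_4 ∨ ¬v_6) only ¬v_4 is left, so v_4 = False.
Unit clause (¬v_1) forces v_1 = False.
In (¬v_3 ∨ v_4 ∨ ¬v_6) only ¬v_3 is left, so v_3 = False.
In (v_4 ∨ ¬v_7) only ¬v_7 is left, so v_7 = False.
In (v_1 ∨ ¬v_5 ∨ ¬v_6) only ¬v_5 is left, so v_5 = False.
Set v_2 = True.
All clauses satisfied.

v_1 = False, v_2 = True, v_3 = False, v_4 = False, v_5 = False, v_6 = True, v_7 = False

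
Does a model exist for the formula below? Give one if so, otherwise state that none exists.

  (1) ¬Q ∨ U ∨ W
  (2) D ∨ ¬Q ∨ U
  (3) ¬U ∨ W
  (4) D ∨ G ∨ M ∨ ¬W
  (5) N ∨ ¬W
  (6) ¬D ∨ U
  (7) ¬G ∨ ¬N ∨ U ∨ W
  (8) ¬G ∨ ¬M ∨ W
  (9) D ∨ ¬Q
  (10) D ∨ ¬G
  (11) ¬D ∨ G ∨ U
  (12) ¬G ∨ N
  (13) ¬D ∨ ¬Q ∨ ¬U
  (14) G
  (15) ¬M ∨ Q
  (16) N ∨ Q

Q=F, U=T, W=T, N=T, D=T, G=T, M=F

Unit clause (G) forces G = True.
In (D ∨ ¬G) only D is left, so D = True.
In (¬G ∨ N) only N is left, so N = True.
In (¬D ∨ U) only U is left, so U = True.
In (¬D ∨ ¬Q ∨ ¬U) only ¬Q is left, so Q = False.
In (¬M ∨ Q) only ¬M is left, so M = False.
In (¬U ∨ W) only W is left, so W = True.
All clauses satisfied.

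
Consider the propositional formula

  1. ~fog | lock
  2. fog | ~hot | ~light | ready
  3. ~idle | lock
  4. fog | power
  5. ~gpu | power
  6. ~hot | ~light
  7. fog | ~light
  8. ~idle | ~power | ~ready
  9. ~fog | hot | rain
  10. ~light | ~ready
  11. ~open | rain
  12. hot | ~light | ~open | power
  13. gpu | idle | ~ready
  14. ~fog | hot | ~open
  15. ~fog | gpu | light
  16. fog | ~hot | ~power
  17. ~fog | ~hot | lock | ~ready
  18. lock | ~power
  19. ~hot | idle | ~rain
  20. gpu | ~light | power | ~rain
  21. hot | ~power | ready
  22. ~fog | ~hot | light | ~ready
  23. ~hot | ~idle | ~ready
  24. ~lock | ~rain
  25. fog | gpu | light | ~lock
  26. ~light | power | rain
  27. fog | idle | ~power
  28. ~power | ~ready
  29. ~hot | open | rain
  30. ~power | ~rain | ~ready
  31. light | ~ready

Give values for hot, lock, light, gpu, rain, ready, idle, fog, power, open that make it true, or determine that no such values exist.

Case lock = True:
  (~lock | ~rain) forces rain = False.
  (~open | rain) forces open = False.
  (~hot | open | rain) forces hot = False.
  (~fog | hot | rain) forces fog = False.
  (fog | power) forces power = True.
  (fog | ~light) forces light = False.
  (hot | ~power | ready) forces ready = True.
  Clause (~power | ~ready) is falsified — contradiction.
Case lock = False:
  (~fog | lock) forces fog = False.
  (~idle | lock) forces idle = False.
  (fog | power) forces power = True.
  Clause (lock | ~power) is falsified — contradiction.
Both cases fail, so the formula is unsatisfiable.

UNSATISFIABLE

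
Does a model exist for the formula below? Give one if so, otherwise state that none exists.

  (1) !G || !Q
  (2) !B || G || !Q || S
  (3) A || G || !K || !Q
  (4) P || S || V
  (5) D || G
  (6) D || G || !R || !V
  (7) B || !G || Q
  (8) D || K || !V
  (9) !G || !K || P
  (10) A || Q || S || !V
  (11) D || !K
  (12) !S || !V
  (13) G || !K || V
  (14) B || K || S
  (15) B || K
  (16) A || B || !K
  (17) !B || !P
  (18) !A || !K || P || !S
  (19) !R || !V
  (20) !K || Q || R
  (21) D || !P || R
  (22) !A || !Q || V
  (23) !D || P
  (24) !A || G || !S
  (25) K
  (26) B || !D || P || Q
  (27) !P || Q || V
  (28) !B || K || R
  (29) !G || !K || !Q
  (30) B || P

B = False, Q = True, R = False, A = True, K = True, S = False, G = False, P = True, D = True, V = True

Unit clause (K) forces K = True.
In (D || !K) only D is left, so D = True.
In (!D || P) only P is left, so P = True.
In (!B || !P) only !B is left, so B = False.
In (A || B || !K) only A is left, so A = True.
Set Q = True.
  then (!G || !Q) forces G = False.
  then (G || !K || V) forces V = True.
  then (!R || !V) forces R = False.
  then (!A || G || !S) forces S = False.
All clauses satisfied.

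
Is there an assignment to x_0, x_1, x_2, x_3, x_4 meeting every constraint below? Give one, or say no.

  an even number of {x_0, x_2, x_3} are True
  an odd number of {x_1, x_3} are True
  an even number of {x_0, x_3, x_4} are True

x_0: True, x_1: True, x_2: True, x_3: False, x_4: True

{x_0, x_2, x_3}: 2 true → even ✓
{x_1, x_3}: 1 true → odd ✓
{x_0, x_3, x_4}: 2 true → even ✓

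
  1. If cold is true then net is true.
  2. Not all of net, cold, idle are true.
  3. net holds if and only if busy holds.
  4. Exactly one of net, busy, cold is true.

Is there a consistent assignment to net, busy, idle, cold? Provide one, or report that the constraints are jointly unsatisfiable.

Case net = True:
  (3) with net=T forces busy = True.
  Constraint (4) is violated (net=T, busy=T) — contradiction.
Case net = False:
  (1) with net=F forces cold = False.
  (3) with net=F forces busy = False.
  Constraint (4) is violated (net=F, busy=F, cold=F) — contradiction.
Both cases fail — unsatisfiable.

UNSATISFIABLE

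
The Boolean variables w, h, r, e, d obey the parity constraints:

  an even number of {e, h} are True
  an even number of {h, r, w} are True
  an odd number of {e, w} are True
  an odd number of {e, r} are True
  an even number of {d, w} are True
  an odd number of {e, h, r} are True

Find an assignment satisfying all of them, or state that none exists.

w: True, h: False, r: True, e: False, d: True

{e, h}: 0 true → even ✓
{h, r, w}: 2 true → even ✓
{e, w}: 1 true → odd ✓
{e, r}: 1 true → odd ✓
{d, w}: 2 true → even ✓
{e, h, r}: 1 true → odd ✓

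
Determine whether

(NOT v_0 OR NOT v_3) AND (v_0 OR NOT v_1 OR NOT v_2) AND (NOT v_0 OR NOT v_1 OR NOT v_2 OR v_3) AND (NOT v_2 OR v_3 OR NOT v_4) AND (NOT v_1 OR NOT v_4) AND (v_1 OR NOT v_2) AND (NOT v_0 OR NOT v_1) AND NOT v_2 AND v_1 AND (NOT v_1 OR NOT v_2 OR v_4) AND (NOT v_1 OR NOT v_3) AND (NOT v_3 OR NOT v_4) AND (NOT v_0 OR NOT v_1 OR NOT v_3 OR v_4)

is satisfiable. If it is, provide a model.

v_0=F; v_1=T; v_2=F; v_3=F; v_4=F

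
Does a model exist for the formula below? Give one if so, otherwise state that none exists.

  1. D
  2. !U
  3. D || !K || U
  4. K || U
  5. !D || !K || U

Case U = True:
  Clause (!U) is falsified — contradiction.
Case U = False:
  (D) forces D = True.
  (K || U) forces K = True.
  Clause (!D || !K || U) is falsified — contradiction.
Both cases fail, so the formula is unsatisfiable.

Unsatisfiable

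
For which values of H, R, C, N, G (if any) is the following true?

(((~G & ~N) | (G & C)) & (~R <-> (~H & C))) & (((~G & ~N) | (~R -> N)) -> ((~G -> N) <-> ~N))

H = False; R = False; C = True; N = False; G = True

  ((~G & ~N) | (G & C)) & (~R <-> (~H & C)) = True
    (~G & ~N) | (G & C) = True
      ~G & ~N = False
        ~G = False
        ~N = True
      G & C = True
    ~R <-> (~H & C) = True
      ~R = True
      ~H & C = True
        ~H = True
  ((~G & ~N) | (~R -> N)) -> ((~G -> N) <-> ~N) = True
    (~G & ~N) | (~R -> N) = False
      ~G & ~N = False
        ~G = False
        ~N = True
      ~R -> N = False
        ~R = True
    (~G -> N) <-> ~N = True
      ~G -> N = True
        ~G = False
      ~N = True
Both conjuncts True, so the formula holds.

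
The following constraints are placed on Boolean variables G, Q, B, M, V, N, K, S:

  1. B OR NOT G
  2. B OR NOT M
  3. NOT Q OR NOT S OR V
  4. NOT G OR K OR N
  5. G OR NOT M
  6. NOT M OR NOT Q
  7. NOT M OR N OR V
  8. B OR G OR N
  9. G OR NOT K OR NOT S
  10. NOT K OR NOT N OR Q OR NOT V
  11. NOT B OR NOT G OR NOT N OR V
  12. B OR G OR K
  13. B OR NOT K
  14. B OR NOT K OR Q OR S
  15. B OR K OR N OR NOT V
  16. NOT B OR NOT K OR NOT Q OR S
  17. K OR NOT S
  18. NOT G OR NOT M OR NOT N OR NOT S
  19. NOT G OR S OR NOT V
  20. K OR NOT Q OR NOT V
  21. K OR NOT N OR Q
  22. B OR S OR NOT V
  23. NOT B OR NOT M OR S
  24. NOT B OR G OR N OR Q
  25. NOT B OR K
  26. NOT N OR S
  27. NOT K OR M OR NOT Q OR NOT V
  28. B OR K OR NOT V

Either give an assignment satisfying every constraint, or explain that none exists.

Set G = True.
  then (B OR NOT G) forces B = True.
  then (NOT B OR K) forces K = True.
Try Q = True:
  (NOT M OR NOT Q) forces M = False.
  (NOT B OR NOT K OR NOT Q OR S) forces S = True.
  (NOT Q OR NOT S OR V) forces V = True.
  clause (NOT K OR M OR NOT Q OR NOT V) is falsified — backtrack.
So Q = False.
Set M = False.
Set V = False.
  then (NOT B OR NOT G OR NOT N OR V) forces N = False.
Set S = True.
All clauses satisfied.

G = True, Q = False, B = True, M = False, V = False, N = False, K = True, S = True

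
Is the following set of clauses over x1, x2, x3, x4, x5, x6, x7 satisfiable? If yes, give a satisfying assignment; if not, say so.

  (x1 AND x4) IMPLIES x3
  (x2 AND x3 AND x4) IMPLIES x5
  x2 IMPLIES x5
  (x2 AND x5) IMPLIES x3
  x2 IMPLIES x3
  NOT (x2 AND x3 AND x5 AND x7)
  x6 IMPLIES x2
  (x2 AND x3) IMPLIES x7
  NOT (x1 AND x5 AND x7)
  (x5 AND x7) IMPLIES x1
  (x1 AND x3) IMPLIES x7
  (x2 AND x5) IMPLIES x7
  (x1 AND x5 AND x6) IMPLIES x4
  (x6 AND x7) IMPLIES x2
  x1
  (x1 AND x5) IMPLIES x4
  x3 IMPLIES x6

x1 = True; x2 = False; x3 = False; x4 = False; x5 = False; x6 = False; x7 = False

Unit clause (x1) forces x1 = True.
Try x2 = True:
  (NOT x2 OR x3) forces x3 = True.
  (NOT x3 OR x6) forces x6 = True.
  (NOT x2 OR x5) forces x5 = True.
  (NOT x2 OR NOT x5 OR x7) forces x7 = True.
  clause (NOT x2 OR NOT x3 OR NOT x5 OR NOT x7) is falsified — backtrack.
So x2 = False.
  then (x2 OR NOT x6) forces x6 = False.
  then (NOT x3 OR x6) forces x3 = False.
  then (NOT x1 OR x3 OR NOT x4) forces x4 = False.
  then (NOT x1 OR x4 OR NOT x5) forces x5 = False.
Set x7 = False.
All clauses satisfied.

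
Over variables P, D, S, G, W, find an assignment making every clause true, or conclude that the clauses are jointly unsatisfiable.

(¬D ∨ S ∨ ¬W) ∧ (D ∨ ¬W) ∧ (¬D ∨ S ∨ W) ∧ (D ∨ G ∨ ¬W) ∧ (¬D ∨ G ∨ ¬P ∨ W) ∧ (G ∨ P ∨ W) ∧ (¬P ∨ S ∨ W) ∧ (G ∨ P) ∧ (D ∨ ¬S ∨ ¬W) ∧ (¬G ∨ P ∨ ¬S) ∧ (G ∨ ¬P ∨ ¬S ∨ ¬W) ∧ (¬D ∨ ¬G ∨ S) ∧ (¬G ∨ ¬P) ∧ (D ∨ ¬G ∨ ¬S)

P: False; D: False; S: False; G: True; W: False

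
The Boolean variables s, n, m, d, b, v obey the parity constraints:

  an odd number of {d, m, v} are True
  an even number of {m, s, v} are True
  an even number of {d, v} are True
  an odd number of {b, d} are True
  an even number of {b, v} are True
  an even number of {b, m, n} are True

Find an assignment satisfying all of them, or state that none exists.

Adding constraints 3, 4, 5 mod 2: every variable appears an even number of times on the left, so the left side is 0.
But the right sides sum to 1 (mod 2). 0 ≠ 1 — the system is inconsistent.

UNSATISFIABLE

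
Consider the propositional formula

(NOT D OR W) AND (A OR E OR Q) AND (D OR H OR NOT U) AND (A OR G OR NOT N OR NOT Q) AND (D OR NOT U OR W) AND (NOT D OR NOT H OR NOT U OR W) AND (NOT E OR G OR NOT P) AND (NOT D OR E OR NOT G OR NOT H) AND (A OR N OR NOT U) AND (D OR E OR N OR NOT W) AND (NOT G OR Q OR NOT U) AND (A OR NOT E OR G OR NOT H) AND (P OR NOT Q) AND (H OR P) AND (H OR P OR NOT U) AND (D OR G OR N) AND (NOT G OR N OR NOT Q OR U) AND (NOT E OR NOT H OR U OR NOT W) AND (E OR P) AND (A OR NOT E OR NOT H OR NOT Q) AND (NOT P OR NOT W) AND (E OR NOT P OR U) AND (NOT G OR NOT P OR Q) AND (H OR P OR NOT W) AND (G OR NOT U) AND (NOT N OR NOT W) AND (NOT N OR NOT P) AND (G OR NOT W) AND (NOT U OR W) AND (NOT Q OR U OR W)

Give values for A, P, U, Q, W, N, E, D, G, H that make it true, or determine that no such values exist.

Set A = True.
Set P = False.
  then (P OR NOT Q) forces Q = False.
  then (H OR P) forces H = True.
  then (E OR P) forces E = True.
Try U = True:
  (NOT G OR Q OR NOT U) forces G = False.
  clause (G OR NOT U) is falsified — backtrack.
So U = False.
  then (NOT E OR NOT H OR U OR NOT W) forces W = False.
  then (NOT D OR W) forces D = False.
Set N = True.
Set G = True.
All clauses satisfied.

A=T, P=F, U=F, Q=F, W=F, N=T, E=T, D=F, G=T, H=T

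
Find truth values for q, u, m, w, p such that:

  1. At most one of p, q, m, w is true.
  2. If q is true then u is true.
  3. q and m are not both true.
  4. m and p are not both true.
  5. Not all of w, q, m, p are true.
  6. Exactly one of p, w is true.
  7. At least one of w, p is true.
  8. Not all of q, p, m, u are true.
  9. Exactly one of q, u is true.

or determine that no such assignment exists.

q=F, u=T, m=F, w=T, p=F

  (1) {p, q, m, w}: 1 true — at most one ✓
  (2) q=F ⇒ u: vacuous ✓
  (3) q=F, m=F — not both ✓
  (4) m=F, p=F — not both ✓
  (5) {w, q, m, p}: 1/4 true — not all ✓
  (6) {p, w}: 1 true — exactly one ✓
  (7) {w, p}: 1 true — at least one ✓
  (8) {q, p, m, u}: 1/4 true — not all ✓
  (9) {q, u}: 1 true — exactly one ✓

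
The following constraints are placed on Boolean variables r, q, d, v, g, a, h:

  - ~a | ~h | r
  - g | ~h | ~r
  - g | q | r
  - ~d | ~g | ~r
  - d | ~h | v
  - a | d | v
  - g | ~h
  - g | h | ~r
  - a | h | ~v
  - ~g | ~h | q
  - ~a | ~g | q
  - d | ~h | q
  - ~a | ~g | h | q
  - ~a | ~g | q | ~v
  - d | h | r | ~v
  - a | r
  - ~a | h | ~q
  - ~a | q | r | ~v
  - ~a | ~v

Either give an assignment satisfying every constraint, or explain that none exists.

Try r = False:
  (a | r) forces a = True.
  (~a | ~h | r) forces h = False.
  (~a | h | ~q) forces q = False.
  (g | q | r) forces g = True.
  clause (~a | ~g | q) is falsified — backtrack.
So r = True.
Set q = True.
Set d = False.
Set v = True.
  then (~a | ~v) forces a = False.
  then (a | h | ~v) forces h = True.
  then (g | ~h | ~r) forces g = True.
All clauses satisfied.

r: True, q: True, d: False, v: True, g: True, a: False, h: True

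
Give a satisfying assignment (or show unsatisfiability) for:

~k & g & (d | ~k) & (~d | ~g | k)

Unit clause (~k) forces k = False.
Unit clause (g) forces g = True.
In (~d | ~g | k) only ~d is left, so d = False.
Check each clause:
  (~k): ~k holds.
  (g): g holds.
  (d | ~k): ~k holds.
  (~d | ~g | k): ~d holds.
All clauses satisfied.

d = False, k = False, g = True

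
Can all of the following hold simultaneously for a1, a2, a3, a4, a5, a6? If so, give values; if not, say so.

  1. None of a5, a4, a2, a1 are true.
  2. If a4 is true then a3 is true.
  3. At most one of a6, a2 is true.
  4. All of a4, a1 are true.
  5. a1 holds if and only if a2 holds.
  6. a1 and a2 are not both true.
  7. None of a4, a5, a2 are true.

No satisfying assignment exists.

Case a1 = True:
  Constraint (1) is violated (a1=T) — contradiction.
Case a1 = False:
  Constraint (4) is violated (a1=F) — contradiction.
Both cases fail — unsatisfiable.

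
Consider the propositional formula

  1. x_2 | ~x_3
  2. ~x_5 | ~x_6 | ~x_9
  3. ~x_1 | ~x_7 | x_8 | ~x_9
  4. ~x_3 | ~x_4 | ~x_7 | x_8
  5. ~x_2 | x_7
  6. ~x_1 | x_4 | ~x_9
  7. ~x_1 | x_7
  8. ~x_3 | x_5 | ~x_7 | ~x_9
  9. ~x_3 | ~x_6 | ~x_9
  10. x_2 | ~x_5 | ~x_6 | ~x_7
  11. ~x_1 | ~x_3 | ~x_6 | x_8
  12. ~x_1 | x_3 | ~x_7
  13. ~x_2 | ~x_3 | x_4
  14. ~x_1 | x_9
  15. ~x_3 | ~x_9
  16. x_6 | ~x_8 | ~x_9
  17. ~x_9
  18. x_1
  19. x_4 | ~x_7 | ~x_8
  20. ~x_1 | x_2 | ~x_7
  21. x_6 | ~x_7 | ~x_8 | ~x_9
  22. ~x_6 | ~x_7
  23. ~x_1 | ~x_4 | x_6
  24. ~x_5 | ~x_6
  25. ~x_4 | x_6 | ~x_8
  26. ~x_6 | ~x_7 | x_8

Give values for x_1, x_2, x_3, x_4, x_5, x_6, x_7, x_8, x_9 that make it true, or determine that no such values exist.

Case x_9 = True:
  Clause (~x_9) is falsified — contradiction.
Case x_9 = False:
  (~x_1 | x_9) forces x_1 = False.
  Clause (x_1) is falsified — contradiction.
Both cases fail, so the formula is unsatisfiable.

Unsatisfiable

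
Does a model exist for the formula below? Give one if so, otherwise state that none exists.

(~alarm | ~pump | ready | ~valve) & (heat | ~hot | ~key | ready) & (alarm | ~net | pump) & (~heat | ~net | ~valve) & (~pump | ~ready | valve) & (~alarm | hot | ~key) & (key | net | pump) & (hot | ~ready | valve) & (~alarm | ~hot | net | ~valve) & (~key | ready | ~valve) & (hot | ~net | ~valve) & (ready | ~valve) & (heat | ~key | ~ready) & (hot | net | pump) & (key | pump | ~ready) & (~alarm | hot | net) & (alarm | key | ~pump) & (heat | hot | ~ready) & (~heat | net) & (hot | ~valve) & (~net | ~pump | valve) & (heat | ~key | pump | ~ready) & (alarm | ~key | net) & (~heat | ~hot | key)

alarm = True, heat = False, hot = True, pump = True, valve = True, net = True, key = False, ready = True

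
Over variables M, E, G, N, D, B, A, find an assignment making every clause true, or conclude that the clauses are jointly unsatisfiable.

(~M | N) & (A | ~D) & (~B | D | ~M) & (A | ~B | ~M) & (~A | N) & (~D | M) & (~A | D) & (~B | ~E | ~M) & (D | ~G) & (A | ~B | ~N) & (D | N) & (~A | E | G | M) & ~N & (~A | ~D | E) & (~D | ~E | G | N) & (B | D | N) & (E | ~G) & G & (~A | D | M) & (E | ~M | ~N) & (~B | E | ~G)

No satisfying assignment exists.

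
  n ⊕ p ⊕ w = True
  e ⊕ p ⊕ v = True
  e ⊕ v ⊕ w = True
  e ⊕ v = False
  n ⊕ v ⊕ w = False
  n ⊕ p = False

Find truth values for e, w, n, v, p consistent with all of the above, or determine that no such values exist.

e = False, w = True, n = True, v = False, p = True

n ⊕ p ⊕ w = T ⊕ T ⊕ T = True ✓
e ⊕ p ⊕ v = F ⊕ T ⊕ F = True ✓
e ⊕ v ⊕ w = F ⊕ F ⊕ T = True ✓
e ⊕ v = F ⊕ F = False ✓
n ⊕ v ⊕ w = T ⊕ F ⊕ T = False ✓
n ⊕ p = T ⊕ T = False ✓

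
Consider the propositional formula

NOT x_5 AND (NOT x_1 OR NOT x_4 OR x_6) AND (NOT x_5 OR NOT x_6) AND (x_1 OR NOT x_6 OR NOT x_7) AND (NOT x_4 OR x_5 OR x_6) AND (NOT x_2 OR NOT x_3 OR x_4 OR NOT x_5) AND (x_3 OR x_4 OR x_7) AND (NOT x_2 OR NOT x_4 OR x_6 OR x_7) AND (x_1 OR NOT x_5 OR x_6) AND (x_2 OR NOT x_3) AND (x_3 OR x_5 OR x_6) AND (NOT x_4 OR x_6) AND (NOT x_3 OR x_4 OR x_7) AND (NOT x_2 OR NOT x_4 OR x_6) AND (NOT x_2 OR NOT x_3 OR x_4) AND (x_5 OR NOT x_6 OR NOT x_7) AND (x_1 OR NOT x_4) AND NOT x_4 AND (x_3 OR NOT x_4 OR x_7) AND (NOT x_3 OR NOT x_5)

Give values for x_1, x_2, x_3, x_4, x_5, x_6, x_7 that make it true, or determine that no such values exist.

Unsatisfiable

Case x_3 = True:
  (NOT x_5) forces x_5 = False.
  (x_2 OR NOT x_3) forces x_2 = True.
  (NOT x_2 OR NOT x_3 OR x_4) forces x_4 = True.
  Clause (NOT x_4) is falsified — contradiction.
Case x_3 = False:
  (NOT x_5) forces x_5 = False.
  (x_3 OR x_5 OR x_6) forces x_6 = True.
  (x_5 OR NOT x_6 OR NOT x_7) forces x_7 = False.
  (x_3 OR x_4 OR x_7) forces x_4 = True.
  Clause (NOT x_4) is falsified — contradiction.
Both cases fail, so the formula is unsatisfiable.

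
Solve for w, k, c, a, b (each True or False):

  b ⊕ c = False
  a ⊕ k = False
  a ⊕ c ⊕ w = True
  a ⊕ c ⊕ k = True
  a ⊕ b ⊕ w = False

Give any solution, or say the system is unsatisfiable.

Unsatisfiable — no assignment works.

Adding constraints 1, 3, 5 mod 2: every variable appears an even number of times on the left, so the left side is 0.
But the right sides sum to 1 (mod 2). 0 ≠ 1 — the system is inconsistent.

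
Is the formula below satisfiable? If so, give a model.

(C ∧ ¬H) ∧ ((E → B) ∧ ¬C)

Unsatisfiable — no assignment works.

Case C = True: the conjunct ¬C is False.
Case C = False: the conjunct C is False.
Both cases fail — unsatisfiable.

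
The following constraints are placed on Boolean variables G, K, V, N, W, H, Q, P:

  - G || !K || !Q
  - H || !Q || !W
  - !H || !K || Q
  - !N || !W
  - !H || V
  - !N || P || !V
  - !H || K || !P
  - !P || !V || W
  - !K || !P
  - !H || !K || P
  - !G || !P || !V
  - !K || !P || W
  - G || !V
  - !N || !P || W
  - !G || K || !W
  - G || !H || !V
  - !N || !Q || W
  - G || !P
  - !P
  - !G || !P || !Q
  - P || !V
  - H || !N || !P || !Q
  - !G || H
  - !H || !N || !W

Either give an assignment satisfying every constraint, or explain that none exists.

Unit clause (!P) forces P = False.
In (P || !V) only !V is left, so V = False.
In (!H || V) only !H is left, so H = False.
In (!G || H) only !G is left, so G = False.
Set K = False.
Set N = False.
Set W = False.
Set Q = False.
All clauses satisfied.

G: False, K: False, V: False, N: False, W: False, H: False, Q: False, P: False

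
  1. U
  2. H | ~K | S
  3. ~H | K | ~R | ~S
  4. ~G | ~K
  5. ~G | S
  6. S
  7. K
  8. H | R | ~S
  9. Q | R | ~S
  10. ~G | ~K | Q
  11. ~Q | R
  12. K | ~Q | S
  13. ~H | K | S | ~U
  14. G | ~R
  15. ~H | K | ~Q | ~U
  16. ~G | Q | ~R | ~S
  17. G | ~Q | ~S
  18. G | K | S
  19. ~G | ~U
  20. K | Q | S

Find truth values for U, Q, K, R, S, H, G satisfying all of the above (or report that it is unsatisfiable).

UNSATISFIABLE

Case U = True:
  (S) forces S = True.
  (K) forces K = True.
  (~G | ~K) forces G = False.
  (G | ~R) forces R = False.
  (H | R | ~S) forces H = True.
  (Q | R | ~S) forces Q = True.
  Clause (~Q | R) is falsified — contradiction.
Case U = False:
  Clause (U) is falsified — contradiction.
Both cases fail, so the formula is unsatisfiable.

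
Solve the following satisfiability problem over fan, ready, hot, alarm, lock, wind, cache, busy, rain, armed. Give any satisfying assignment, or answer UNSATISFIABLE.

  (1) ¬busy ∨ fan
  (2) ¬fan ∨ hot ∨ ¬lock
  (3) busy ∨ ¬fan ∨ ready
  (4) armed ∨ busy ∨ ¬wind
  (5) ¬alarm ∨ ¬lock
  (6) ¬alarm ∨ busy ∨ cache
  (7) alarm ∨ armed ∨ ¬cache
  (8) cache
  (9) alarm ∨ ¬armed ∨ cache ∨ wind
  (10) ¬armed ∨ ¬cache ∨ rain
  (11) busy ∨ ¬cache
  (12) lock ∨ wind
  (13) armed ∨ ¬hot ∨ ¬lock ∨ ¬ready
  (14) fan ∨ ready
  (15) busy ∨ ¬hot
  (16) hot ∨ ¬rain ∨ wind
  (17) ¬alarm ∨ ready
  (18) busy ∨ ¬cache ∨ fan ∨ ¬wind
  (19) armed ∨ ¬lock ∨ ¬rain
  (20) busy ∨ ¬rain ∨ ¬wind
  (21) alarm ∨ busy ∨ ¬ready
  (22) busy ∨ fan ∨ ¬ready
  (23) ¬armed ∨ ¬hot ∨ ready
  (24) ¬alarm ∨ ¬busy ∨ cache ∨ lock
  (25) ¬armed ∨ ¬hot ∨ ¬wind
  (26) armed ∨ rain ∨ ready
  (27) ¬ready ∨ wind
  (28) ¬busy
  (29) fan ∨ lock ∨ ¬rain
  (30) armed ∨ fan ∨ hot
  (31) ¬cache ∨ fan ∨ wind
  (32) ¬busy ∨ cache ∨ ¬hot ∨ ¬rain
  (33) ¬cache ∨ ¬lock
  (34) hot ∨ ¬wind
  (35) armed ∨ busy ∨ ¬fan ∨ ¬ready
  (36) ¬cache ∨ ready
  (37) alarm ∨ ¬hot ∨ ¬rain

Case cache = True:
  (busy ∨ ¬cache) forces busy = True.
  Clause (¬busy) is falsified — contradiction.
Case cache = False:
  Clause (cache) is falsified — contradiction.
Both cases fail, so the formula is unsatisfiable.

Unsatisfiable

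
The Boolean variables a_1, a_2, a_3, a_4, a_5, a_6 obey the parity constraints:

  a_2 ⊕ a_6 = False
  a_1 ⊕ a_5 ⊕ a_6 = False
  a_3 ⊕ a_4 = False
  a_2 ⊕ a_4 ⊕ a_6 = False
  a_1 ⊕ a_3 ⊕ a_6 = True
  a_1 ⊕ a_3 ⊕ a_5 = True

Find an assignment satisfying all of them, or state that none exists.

a_1 = False; a_2 = True; a_3 = False; a_4 = False; a_5 = True; a_6 = True

a_2 ⊕ a_6 = T ⊕ T = False ✓
a_1 ⊕ a_5 ⊕ a_6 = F ⊕ T ⊕ T = False ✓
a_3 ⊕ a_4 = F ⊕ F = False ✓
a_2 ⊕ a_4 ⊕ a_6 = T ⊕ F ⊕ T = False ✓
a_1 ⊕ a_3 ⊕ a_6 = F ⊕ F ⊕ T = True ✓
a_1 ⊕ a_3 ⊕ a_5 = F ⊕ F ⊕ T = True ✓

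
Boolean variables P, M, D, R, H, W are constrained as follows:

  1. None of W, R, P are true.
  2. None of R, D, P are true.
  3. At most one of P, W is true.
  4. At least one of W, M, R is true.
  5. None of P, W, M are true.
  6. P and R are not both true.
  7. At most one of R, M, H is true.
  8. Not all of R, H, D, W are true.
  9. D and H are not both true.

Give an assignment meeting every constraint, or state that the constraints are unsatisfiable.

Unsatisfiable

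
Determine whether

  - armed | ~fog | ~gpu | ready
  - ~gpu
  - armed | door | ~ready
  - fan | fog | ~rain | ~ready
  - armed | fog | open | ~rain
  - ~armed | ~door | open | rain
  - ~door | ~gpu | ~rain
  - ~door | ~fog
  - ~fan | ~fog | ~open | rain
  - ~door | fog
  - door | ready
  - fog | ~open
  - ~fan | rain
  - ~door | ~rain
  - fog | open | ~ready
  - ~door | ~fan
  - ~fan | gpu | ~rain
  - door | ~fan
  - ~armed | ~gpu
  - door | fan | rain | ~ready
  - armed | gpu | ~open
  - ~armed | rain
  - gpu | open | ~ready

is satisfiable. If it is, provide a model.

gpu = False; fog = True; fan = False; armed = True; door = False; rain = True; open = True; ready = True

Unit clause (~gpu) forces gpu = False.
Try fog = False:
  (~door | fog) forces door = False.
  (door | ready) forces ready = True.
  (armed | door | ~ready) forces armed = True.
  (fog | ~open) forces open = False.
  clause (fog | open | ~ready) is falsified — backtrack.
So fog = True.
  then (~door | ~fog) forces door = False.
  then (door | ready) forces ready = True.
  then (door | ~fan) forces fan = False.
  then (door | fan | rain | ~ready) forces rain = True.
  then (gpu | open | ~ready) forces open = True.
  then (armed | door | ~ready) forces armed = True.
All clauses satisfied.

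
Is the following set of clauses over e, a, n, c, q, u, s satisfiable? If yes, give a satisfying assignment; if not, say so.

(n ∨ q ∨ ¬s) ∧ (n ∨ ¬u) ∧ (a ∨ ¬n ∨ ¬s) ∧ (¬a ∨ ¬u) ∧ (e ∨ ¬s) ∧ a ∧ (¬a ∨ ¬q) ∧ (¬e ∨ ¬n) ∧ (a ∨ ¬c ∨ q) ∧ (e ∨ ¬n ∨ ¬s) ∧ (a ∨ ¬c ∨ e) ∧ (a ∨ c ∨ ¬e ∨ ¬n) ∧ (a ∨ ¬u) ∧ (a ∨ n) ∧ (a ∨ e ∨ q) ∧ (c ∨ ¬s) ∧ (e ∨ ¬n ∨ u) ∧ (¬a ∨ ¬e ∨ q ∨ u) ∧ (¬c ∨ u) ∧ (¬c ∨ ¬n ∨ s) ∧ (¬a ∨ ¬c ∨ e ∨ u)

e = False, a = True, n = False, c = False, q = False, u = False, s = False

Unit clause (a) forces a = True.
In (¬a ∨ ¬q) only ¬q is left, so q = False.
In (¬a ∨ ¬u) only ¬u is left, so u = False.
In (¬a ∨ ¬e ∨ q ∨ u) only ¬e is left, so e = False.
In (¬c ∨ u) only ¬c is left, so c = False.
In (e ∨ ¬s) only ¬s is left, so s = False.
In (e ∨ ¬n ∨ u) only ¬n is left, so n = False.
All clauses satisfied.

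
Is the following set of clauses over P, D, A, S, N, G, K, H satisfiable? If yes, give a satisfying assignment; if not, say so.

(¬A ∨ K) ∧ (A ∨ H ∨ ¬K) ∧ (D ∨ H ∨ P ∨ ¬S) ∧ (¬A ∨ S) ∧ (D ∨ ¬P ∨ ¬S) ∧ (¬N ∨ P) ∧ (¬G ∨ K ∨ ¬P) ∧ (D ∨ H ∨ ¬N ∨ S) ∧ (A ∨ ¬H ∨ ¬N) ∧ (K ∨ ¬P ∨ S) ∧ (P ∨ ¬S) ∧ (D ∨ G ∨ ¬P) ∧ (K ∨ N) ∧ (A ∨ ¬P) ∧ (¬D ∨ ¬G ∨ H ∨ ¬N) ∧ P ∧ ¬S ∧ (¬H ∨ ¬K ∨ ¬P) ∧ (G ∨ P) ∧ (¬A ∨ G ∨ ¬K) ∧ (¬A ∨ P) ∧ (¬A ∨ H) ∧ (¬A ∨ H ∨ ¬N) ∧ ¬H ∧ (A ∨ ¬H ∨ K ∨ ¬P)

UNSATISFIABLE

Case S = True:
  Clause (¬S) is falsified — contradiction.
Case S = False:
  (¬A ∨ S) forces A = False.
  (A ∨ ¬P) forces P = False.
  Clause (P) is falsified — contradiction.
Both cases fail, so the formula is unsatisfiable.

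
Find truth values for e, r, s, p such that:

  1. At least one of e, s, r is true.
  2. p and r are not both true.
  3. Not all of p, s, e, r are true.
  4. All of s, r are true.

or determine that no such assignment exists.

e: True, r: True, s: True, p: False

  (1) {e, s, r}: 3 true — at least one ✓
  (2) p=F, r=T — not both ✓
  (3) {p, s, e, r}: 3/4 true — not all ✓
  (4) {s, r}: all 2 true ✓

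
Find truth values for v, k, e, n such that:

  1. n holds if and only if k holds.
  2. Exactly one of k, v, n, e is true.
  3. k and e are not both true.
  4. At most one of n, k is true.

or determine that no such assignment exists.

v=T, k=F, e=F, n=F

  (1) n=F, k=F — same ✓
  (2) {k, v, n, e}: 1 true — exactly one ✓
  (3) k=F, e=F — not both ✓
  (4) {n, k}: 0 true — at most one ✓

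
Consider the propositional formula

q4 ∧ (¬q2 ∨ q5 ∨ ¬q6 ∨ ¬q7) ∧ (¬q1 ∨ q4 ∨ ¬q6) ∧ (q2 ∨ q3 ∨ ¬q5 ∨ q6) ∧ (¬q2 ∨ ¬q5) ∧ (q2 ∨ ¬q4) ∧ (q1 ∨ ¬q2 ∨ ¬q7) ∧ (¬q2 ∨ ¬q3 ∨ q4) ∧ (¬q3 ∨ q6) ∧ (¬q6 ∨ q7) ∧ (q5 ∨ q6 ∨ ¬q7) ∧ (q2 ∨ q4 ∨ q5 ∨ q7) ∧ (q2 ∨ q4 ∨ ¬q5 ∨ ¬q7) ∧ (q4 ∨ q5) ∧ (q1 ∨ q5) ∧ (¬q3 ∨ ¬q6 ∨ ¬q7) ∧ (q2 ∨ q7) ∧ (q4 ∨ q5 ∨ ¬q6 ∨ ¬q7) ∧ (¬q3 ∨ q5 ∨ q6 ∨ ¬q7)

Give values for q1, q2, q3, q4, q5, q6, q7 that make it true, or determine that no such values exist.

Unit clause (q4) forces q4 = True.
In (q2 ∨ ¬q4) only q2 is left, so q2 = True.
In (¬q2 ∨ ¬q5) only ¬q5 is left, so q5 = False.
In (q1 ∨ q5) only q1 is left, so q1 = True.
Try q3 = True:
  (¬q3 ∨ q6) forces q6 = True.
  (¬q2 ∨ q5 ∨ ¬q6 ∨ ¬q7) forces q7 = False.
  clause (¬q6 ∨ q7) is falsified — backtrack.
So q3 = False.
Set q6 = False.
  then (q5 ∨ q6 ∨ ¬q7) forces q7 = False.
All clauses satisfied.

q1=T, q2=T, q3=F, q4=T, q5=F, q6=F, q7=F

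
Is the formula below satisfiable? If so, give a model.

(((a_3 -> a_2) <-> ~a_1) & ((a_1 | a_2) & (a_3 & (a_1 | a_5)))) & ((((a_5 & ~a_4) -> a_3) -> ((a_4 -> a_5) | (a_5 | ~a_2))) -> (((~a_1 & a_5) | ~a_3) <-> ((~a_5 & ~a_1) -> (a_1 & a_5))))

a_1: False, a_2: True, a_3: True, a_4: False, a_5: True

  ((a_3 -> a_2) <-> ~a_1) & ((a_1 | a_2) & (a_3 & (a_1 | a_5))) = True
    (a_3 -> a_2) <-> ~a_1 = True
      a_3 -> a_2 = True
      ~a_1 = True
    (a_1 | a_2) & (a_3 & (a_1 | a_5)) = True
      a_1 | a_2 = True
      a_3 & (a_1 | a_5) = True
        a_1 | a_5 = True
  (((a_5 & ~a_4) -> a_3) -> ((a_4 -> a_5) | (a_5 | ~a_2))) -> (((~a_1 & a_5) | ~a_3) <-> ((~a_5 & ~a_1) -> (a_1 & a_5))) = True
    ((a_5 & ~a_4) -> a_3) -> ((a_4 -> a_5) | (a_5 | ~a_2)) = True
      (a_5 & ~a_4) -> a_3 = True
        a_5 & ~a_4 = True
          ~a_4 = True
      (a_4 -> a_5) | (a_5 | ~a_2) = True
        a_4 -> a_5 = True
        a_5 | ~a_2 = True
          ~a_2 = False
    ((~a_1 & a_5) | ~a_3) <-> ((~a_5 & ~a_1) -> (a_1 & a_5)) = True
      (~a_1 & a_5) | ~a_3 = True
        ~a_1 & a_5 = True
          ~a_1 = True
        ~a_3 = False
      (~a_5 & ~a_1) -> (a_1 & a_5) = True
        ~a_5 & ~a_1 = False
          ~a_5 = False
          ~a_1 = True
        a_1 & a_5 = False
Both conjuncts True, so the formula holds.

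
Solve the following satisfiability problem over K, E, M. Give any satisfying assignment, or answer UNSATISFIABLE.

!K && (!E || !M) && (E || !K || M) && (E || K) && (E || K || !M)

K=F, E=T, M=F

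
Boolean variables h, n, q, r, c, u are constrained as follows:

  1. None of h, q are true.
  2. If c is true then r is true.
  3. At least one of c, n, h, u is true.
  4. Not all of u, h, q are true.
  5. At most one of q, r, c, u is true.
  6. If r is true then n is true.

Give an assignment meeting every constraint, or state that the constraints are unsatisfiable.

h = False, n = False, q = False, r = False, c = False, u = True

  (1) {h, q}: 0 true — none ✓
  (2) c=F ⇒ r: vacuous ✓
  (3) {c, n, h, u}: 1 true — at least one ✓
  (4) {u, h, q}: 1/3 true — not all ✓
  (5) {q, r, c, u}: 1 true — at most one ✓
  (6) r=F ⇒ n: vacuous ✓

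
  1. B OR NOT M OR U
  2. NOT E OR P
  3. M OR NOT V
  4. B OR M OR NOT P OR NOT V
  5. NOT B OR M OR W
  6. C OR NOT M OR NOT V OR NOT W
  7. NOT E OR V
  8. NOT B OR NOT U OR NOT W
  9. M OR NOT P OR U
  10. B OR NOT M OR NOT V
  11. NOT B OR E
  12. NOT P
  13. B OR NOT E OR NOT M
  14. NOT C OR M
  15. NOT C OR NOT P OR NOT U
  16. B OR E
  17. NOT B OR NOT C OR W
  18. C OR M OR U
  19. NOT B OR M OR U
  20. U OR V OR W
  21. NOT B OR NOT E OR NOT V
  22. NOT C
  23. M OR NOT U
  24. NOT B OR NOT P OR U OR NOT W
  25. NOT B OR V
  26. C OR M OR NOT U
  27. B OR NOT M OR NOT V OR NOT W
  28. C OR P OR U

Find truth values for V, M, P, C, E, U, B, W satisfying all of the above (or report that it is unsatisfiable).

Unsatisfiable — no assignment works.

Case P = True:
  Clause (NOT P) is falsified — contradiction.
Case P = False:
  (NOT E OR P) forces E = False.
  (NOT B OR E) forces B = False.
  Clause (B OR E) is falsified — contradiction.
Both cases fail, so the formula is unsatisfiable.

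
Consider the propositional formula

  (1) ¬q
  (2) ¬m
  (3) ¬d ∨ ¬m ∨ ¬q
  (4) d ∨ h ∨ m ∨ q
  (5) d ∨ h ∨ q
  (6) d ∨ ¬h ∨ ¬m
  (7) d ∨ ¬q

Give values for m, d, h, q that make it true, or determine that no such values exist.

Unit clause (¬q) forces q = False.
Unit clause (¬m) forces m = False.
Set d = True.
Set h = True.
Check each clause:
  (¬q): ¬q holds.
  (¬m): ¬m holds.
  (¬d ∨ ¬m ∨ ¬q): ¬m holds.
  (d ∨ h ∨ m ∨ q): d holds.
  (d ∨ h ∨ q): d holds.
  (d ∨ ¬h ∨ ¬m): d holds.
  (d ∨ ¬q): d holds.
All clauses satisfied.

m = False, d = True, h = True, q = False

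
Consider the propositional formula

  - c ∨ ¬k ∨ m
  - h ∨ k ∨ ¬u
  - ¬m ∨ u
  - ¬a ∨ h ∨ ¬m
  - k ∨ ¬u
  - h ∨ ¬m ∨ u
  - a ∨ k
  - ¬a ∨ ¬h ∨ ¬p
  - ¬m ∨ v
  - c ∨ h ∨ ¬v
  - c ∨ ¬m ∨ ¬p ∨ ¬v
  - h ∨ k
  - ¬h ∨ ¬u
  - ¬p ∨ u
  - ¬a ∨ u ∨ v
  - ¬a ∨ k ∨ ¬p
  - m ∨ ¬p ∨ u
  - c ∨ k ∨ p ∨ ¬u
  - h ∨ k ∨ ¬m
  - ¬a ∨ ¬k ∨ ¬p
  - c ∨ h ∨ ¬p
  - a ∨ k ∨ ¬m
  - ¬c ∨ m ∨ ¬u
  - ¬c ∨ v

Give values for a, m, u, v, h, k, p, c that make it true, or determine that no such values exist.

Set a = False.
  then (a ∨ k) forces k = True.
Set m = False.
  then (c ∨ ¬k ∨ m) forces c = True.
  then (¬c ∨ m ∨ ¬u) forces u = False.
  then (¬c ∨ v) forces v = True.
  then (¬p ∨ u) forces p = False.
Set h = True.
All clauses satisfied.

a = False, m = False, u = False, v = True, h = True, k = True, p = False, c = True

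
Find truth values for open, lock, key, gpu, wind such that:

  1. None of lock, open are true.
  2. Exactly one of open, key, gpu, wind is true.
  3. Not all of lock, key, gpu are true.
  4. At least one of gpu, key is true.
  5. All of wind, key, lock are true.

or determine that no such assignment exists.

Case lock = True:
  Constraint (1) is violated (lock=T) — contradiction.
Case lock = False:
  Constraint (5) is violated (lock=F) — contradiction.
Both cases fail — unsatisfiable.

UNSATISFIABLE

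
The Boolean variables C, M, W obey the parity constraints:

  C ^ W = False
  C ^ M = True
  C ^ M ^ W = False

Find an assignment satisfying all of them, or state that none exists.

C = True; M = False; W = True

C ^ W = T ^ T = False ✓
C ^ M = T ^ F = True ✓
C ^ M ^ W = T ^ F ^ T = False ✓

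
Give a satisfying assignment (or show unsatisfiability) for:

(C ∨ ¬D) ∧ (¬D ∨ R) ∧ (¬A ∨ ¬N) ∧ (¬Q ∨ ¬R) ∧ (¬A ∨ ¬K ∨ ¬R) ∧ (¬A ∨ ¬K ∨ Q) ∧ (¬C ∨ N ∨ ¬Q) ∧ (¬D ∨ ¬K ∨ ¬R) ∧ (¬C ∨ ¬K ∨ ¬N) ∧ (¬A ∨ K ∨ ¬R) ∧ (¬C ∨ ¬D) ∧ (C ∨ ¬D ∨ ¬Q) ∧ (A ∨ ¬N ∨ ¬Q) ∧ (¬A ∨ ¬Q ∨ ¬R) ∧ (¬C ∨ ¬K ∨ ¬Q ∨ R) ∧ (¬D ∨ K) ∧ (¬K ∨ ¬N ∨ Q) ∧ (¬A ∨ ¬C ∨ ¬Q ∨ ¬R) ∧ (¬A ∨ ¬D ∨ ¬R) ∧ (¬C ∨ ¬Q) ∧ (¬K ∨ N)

Q = False; D = False; C = False; N = True; K = False; R = False; A = False

Set Q = False.
Try D = True:
  (C ∨ ¬D) forces C = True.
  clause (¬C ∨ ¬D) is falsified — backtrack.
So D = False.
Set C = False.
Set N = True.
  then (¬A ∨ ¬N) forces A = False.
  then (¬K ∨ ¬N ∨ Q) forces K = False.
Set R = False.
All clauses satisfied.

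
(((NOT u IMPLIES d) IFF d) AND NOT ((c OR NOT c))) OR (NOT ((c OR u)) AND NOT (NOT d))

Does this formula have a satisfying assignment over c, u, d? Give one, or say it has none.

c = False, u = False, d = True

  (((NOT u IMPLIES d) IFF d) AND NOT ((c OR NOT c))) OR (NOT ((c OR u)) AND NOT (NOT d)) = True
    ((NOT u IMPLIES d) IFF d) AND NOT ((c OR NOT c)) = False
      (NOT u IMPLIES d) IFF d = True
        NOT u IMPLIES d = True
          NOT u = True
      NOT ((c OR NOT c)) = False
        c OR NOT c = True
          NOT c = True
    NOT ((c OR u)) AND NOT (NOT d) = True
      NOT ((c OR u)) = True
        c OR u = False
      NOT (NOT d) = True
        NOT d = False
The formula evaluates to True.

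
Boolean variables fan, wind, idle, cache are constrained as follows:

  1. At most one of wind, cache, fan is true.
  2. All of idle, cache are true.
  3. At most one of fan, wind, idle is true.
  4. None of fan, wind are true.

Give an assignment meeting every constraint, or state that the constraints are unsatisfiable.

fan: False, wind: False, idle: True, cache: True

  (1) {wind, cache, fan}: 1 true — at most one ✓
  (2) {idle, cache}: all 2 true ✓
  (3) {fan, wind, idle}: 1 true — at most one ✓
  (4) {fan, wind}: 0 true — none ✓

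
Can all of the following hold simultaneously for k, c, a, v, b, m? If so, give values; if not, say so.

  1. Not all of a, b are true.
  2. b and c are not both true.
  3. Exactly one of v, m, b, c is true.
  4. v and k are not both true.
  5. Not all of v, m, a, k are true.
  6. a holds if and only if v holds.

k: False, c: False, a: False, v: False, b: False, m: True

  (1) {a, b}: 0/2 true — not all ✓
  (2) b=F, c=F — not both ✓
  (3) {v, m, b, c}: 1 true — exactly one ✓
  (4) v=F, k=F — not both ✓
  (5) {v, m, a, k}: 1/4 true — not all ✓
  (6) a=F, v=F — same ✓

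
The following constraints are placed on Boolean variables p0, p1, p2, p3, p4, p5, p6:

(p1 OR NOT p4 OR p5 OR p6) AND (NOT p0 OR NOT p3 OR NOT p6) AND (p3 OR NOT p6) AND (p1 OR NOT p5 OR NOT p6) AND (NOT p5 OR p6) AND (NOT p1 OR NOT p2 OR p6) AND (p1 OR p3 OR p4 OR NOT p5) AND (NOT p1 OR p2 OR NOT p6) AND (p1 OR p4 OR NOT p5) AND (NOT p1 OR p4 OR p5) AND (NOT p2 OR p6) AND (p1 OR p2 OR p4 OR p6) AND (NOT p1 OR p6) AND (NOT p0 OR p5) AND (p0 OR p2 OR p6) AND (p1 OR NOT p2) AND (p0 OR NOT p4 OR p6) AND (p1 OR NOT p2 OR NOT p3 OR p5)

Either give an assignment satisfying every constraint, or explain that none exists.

Try p0 = True:
  (NOT p0 OR p5) forces p5 = True.
  (NOT p5 OR p6) forces p6 = True.
  (NOT p0 OR NOT p3 OR NOT p6) forces p3 = False.
  clause (p3 OR NOT p6) is falsified — backtrack.
So p0 = False.
Set p1 = True.
  then (NOT p1 OR p6) forces p6 = True.
  then (p3 OR NOT p6) forces p3 = True.
  then (NOT p1 OR p2 OR NOT p6) forces p2 = True.
Set p4 = True.
Set p5 = False.
All clauses satisfied.

p0 = False, p1 = True, p2 = True, p3 = True, p4 = True, p5 = False, p6 = True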